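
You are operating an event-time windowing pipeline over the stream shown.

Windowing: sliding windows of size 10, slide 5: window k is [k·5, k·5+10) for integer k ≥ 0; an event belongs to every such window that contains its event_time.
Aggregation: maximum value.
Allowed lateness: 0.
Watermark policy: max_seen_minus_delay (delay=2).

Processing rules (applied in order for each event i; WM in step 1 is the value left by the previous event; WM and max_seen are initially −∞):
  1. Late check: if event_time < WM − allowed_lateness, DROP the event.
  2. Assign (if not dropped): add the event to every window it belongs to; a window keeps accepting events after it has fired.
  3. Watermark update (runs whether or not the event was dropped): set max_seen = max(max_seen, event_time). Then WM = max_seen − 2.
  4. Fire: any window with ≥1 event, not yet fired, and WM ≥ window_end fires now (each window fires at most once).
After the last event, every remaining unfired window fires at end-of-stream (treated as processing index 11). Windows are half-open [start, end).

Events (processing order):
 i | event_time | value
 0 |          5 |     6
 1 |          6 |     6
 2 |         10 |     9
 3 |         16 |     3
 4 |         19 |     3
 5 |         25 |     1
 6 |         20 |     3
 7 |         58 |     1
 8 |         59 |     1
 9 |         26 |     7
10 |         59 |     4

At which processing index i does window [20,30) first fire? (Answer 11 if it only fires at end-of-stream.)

7

i=0 t=5 v=6: → [5,15),[0,10); WM=3
i=1 t=6 v=6: → [5,15),[0,10); WM=4
i=2 t=10 v=9: → [10,20),[5,15); WM=8
i=3 t=16 v=3: → [15,25),[10,20); WM=14; [0,10) fires=6
i=4 t=19 v=3: → [15,25),[10,20); WM=17; [5,15) fires=9
i=5 t=25 v=1: → [25,35),[20,30); WM=23; [10,20) fires=9
i=6 t=20 v=3: DROP (t<23-0); WM=23
i=7 t=58 v=1: → [55,65),[50,60); WM=56; [15,25) fires=3 [20,30) fires=1 [25,35) fires=1
i=8 t=59 v=1: → [55,65),[50,60); WM=57
i=9 t=26 v=7: DROP (t<57-0); WM=57
i=10 t=59 v=4: → [55,65),[50,60); WM=57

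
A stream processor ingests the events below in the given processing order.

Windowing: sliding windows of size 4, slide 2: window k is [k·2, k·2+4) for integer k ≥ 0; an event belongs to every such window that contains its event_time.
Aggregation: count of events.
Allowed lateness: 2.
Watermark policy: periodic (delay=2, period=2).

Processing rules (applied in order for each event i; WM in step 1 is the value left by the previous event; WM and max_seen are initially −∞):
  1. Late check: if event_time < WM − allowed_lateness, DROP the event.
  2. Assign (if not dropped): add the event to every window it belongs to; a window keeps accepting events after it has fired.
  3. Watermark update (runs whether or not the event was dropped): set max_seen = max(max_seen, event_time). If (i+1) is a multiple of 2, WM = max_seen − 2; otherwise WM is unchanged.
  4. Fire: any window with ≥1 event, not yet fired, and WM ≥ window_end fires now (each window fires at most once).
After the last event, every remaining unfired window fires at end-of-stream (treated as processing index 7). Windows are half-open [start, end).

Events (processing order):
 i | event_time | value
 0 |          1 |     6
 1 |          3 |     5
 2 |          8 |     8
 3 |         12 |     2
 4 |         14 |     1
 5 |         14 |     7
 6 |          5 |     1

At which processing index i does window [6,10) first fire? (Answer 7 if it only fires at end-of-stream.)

i=0 t=1 v=6: → [0,4); WM=−∞
i=1 t=3 v=5: → [2,6),[0,4); WM=1
i=2 t=8 v=8: → [8,12),[6,10); WM=1
i=3 t=12 v=2: → [12,16),[10,14); WM=10; [0,4) fires=2 [2,6) fires=1 [6,10) fires=1
i=4 t=14 v=1: → [14,18),[12,16); WM=10
i=5 t=14 v=7: → [14,18),[12,16); WM=12; [8,12) fires=1
i=6 t=5 v=1: DROP (t<12-2); WM=12

3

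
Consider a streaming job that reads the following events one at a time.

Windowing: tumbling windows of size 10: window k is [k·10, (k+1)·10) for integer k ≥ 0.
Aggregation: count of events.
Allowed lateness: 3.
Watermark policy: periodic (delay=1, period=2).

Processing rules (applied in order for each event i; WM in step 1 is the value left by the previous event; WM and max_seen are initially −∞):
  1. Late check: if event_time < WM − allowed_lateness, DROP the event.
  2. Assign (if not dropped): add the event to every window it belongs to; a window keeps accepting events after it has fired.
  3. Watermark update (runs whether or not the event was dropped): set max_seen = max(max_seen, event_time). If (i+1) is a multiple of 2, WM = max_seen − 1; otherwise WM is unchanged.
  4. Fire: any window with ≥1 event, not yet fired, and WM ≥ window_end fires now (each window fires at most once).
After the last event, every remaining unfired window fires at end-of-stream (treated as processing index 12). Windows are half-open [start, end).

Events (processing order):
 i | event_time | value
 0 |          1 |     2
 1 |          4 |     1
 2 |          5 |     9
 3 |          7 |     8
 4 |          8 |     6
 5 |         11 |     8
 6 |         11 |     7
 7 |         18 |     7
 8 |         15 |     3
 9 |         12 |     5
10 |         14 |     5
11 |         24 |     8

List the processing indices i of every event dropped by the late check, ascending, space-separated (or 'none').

9

i=0 t=1 v=2: → [0,10); WM=−∞
i=1 t=4 v=1: → [0,10); WM=3
i=2 t=5 v=9: → [0,10); WM=3
i=3 t=7 v=8: → [0,10); WM=6
i=4 t=8 v=6: → [0,10); WM=6
i=5 t=11 v=8: → [10,20); WM=10; [0,10) fires=5
i=6 t=11 v=7: → [10,20); WM=10
i=7 t=18 v=7: → [10,20); WM=17
i=8 t=15 v=3: → [10,20); WM=17
i=9 t=12 v=5: DROP (t<17-3); WM=17
i=10 t=14 v=5: → [10,20); WM=17
i=11 t=24 v=8: → [20,30); WM=23; [10,20) fires=5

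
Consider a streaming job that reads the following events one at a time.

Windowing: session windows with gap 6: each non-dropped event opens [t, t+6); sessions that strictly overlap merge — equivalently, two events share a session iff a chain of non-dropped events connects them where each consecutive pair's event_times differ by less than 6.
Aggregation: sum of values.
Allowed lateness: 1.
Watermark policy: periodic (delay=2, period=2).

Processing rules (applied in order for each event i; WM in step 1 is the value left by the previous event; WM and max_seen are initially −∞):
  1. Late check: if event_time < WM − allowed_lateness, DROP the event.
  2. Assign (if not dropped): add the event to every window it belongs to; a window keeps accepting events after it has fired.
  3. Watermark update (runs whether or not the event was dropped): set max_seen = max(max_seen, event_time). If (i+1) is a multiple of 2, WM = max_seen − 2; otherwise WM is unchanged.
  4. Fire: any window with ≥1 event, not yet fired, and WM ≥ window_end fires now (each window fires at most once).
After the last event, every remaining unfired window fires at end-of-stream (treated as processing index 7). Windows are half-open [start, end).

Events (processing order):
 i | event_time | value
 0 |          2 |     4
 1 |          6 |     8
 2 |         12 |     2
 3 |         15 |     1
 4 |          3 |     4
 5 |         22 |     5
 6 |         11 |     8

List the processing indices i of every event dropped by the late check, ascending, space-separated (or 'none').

i=0 t=2 v=4: → [2,8); WM=−∞
i=1 t=6 v=8: → [2,12); WM=4
i=2 t=12 v=2: → [12,18); WM=4
i=3 t=15 v=1: → [12,21); WM=13
i=4 t=3 v=4: DROP (t<13-1); WM=13
i=5 t=22 v=5: → [22,28); WM=20
i=6 t=11 v=8: DROP (t<20-1); WM=20

4 6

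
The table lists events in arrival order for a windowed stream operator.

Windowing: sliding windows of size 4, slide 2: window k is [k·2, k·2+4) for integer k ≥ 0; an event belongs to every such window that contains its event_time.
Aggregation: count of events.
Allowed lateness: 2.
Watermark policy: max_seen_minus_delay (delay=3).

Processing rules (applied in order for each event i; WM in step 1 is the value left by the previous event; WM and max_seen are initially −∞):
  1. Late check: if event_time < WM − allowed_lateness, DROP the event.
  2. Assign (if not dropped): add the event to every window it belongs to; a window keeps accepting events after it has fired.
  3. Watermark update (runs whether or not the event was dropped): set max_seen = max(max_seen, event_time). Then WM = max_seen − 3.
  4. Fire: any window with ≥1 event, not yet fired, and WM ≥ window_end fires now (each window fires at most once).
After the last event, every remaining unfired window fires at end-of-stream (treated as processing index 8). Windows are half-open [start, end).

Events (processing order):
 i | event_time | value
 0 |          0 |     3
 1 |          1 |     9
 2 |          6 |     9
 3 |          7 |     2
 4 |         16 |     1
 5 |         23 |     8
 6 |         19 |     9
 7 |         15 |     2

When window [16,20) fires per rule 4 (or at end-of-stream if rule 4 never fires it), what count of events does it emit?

1

i=0 t=0 v=3: → [0,4); WM=-3
i=1 t=1 v=9: → [0,4); WM=-2
i=2 t=6 v=9: → [6,10),[4,8); WM=3
i=3 t=7 v=2: → [6,10),[4,8); WM=4; [0,4) fires=2
i=4 t=16 v=1: → [16,20),[14,18); WM=13; [4,8) fires=2 [6,10) fires=2
i=5 t=23 v=8: → [22,26),[20,24); WM=20; [14,18) fires=1 [16,20) fires=1
i=6 t=19 v=9: → [18,22),[16,20); WM=20
i=7 t=15 v=2: DROP (t<20-2); WM=20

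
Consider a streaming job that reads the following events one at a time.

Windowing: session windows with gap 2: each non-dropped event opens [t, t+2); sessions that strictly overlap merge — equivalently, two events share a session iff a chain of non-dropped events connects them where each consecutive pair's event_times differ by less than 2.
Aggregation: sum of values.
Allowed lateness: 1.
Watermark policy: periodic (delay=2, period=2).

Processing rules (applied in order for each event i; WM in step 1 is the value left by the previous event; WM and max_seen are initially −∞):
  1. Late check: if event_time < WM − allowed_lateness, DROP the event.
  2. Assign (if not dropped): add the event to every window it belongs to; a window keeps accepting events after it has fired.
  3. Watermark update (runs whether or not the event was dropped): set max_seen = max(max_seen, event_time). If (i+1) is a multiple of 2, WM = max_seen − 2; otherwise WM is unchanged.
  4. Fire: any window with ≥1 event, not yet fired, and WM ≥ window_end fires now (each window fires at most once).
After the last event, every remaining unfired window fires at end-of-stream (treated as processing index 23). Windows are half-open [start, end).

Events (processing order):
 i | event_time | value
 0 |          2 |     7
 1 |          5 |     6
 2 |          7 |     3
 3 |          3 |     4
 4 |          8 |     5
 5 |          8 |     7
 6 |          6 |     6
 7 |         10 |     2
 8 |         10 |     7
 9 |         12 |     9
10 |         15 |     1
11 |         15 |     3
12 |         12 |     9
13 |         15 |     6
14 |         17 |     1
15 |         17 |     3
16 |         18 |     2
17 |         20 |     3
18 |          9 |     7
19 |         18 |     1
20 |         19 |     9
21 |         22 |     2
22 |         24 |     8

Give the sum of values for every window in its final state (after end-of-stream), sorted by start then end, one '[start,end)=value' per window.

[2,5)=11 [5,10)=27 [10,12)=9 [12,14)=18 [15,17)=10 [17,22)=19 [22,24)=2 [24,26)=8

i=0 t=2 v=7: → [2,4); WM=−∞
i=1 t=5 v=6: → [5,7); WM=3
i=2 t=7 v=3: → [7,9); WM=3
i=3 t=3 v=4: → [2,5); WM=5
i=4 t=8 v=5: → [7,10); WM=5
i=5 t=8 v=7: → [7,10); WM=6
i=6 t=6 v=6: → [5,10); WM=6
i=7 t=10 v=2: → [10,12); WM=8
i=8 t=10 v=7: → [10,12); WM=8
i=9 t=12 v=9: → [12,14); WM=10
i=10 t=15 v=1: → [15,17); WM=10
i=11 t=15 v=3: → [15,17); WM=13
i=12 t=12 v=9: → [12,14); WM=13
i=13 t=15 v=6: → [15,17); WM=13
i=14 t=17 v=1: → [17,19); WM=13
i=15 t=17 v=3: → [17,19); WM=15
i=16 t=18 v=2: → [17,20); WM=15
i=17 t=20 v=3: → [20,22); WM=18
i=18 t=9 v=7: DROP (t<18-1); WM=18
i=19 t=18 v=1: → [17,20); WM=18
i=20 t=19 v=9: → [17,22); WM=18
i=21 t=22 v=2: → [22,24); WM=20
i=22 t=24 v=8: → [24,26); WM=20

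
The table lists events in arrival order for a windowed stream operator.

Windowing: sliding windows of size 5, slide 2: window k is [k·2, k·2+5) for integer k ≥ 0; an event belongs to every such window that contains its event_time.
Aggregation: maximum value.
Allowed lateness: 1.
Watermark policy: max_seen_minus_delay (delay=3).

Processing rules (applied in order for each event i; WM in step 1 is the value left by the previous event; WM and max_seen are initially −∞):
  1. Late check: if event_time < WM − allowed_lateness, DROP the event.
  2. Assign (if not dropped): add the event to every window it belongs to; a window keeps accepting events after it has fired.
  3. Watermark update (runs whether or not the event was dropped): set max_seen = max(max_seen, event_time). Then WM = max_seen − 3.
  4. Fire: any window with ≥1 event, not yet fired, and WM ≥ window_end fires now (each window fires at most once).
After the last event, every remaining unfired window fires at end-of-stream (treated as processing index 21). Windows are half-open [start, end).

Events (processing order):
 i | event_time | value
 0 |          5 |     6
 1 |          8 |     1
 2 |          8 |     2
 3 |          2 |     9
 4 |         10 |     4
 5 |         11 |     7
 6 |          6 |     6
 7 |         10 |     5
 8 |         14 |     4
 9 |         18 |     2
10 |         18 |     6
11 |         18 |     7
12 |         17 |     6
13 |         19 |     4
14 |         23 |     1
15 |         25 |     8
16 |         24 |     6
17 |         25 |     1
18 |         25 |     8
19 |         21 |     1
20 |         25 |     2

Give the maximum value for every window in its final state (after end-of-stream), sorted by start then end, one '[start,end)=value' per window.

i=0 t=5 v=6: → [4,9),[2,7); WM=2
i=1 t=8 v=1: → [8,13),[6,11),[4,9); WM=5
i=2 t=8 v=2: → [8,13),[6,11),[4,9); WM=5
i=3 t=2 v=9: DROP (t<5-1); WM=5
i=4 t=10 v=4: → [10,15),[8,13),[6,11); WM=7; [2,7) fires=6
i=5 t=11 v=7: → [10,15),[8,13); WM=8
i=6 t=6 v=6: DROP (t<8-1); WM=8
i=7 t=10 v=5: → [10,15),[8,13),[6,11); WM=8
i=8 t=14 v=4: → [14,19),[12,17),[10,15); WM=11; [4,9) fires=6 [6,11) fires=5
i=9 t=18 v=2: → [18,23),[16,21),[14,19); WM=15; [8,13) fires=7 [10,15) fires=7
i=10 t=18 v=6: → [18,23),[16,21),[14,19); WM=15
i=11 t=18 v=7: → [18,23),[16,21),[14,19); WM=15
i=12 t=17 v=6: → [16,21),[14,19); WM=15
i=13 t=19 v=4: → [18,23),[16,21); WM=16
i=14 t=23 v=1: → [22,27),[20,25); WM=20; [12,17) fires=4 [14,19) fires=7
i=15 t=25 v=8: → [24,29),[22,27); WM=22; [16,21) fires=7
i=16 t=24 v=6: → [24,29),[22,27),[20,25); WM=22
i=17 t=25 v=1: → [24,29),[22,27); WM=22
i=18 t=25 v=8: → [24,29),[22,27); WM=22
i=19 t=21 v=1: → [20,25),[18,23); WM=22
i=20 t=25 v=2: → [24,29),[22,27); WM=22

[2,7)=6 [4,9)=6 [6,11)=5 [8,13)=7 [10,15)=7 [12,17)=4 [14,19)=7 [16,21)=7 [18,23)=7 [20,25)=6 [22,27)=8 [24,29)=8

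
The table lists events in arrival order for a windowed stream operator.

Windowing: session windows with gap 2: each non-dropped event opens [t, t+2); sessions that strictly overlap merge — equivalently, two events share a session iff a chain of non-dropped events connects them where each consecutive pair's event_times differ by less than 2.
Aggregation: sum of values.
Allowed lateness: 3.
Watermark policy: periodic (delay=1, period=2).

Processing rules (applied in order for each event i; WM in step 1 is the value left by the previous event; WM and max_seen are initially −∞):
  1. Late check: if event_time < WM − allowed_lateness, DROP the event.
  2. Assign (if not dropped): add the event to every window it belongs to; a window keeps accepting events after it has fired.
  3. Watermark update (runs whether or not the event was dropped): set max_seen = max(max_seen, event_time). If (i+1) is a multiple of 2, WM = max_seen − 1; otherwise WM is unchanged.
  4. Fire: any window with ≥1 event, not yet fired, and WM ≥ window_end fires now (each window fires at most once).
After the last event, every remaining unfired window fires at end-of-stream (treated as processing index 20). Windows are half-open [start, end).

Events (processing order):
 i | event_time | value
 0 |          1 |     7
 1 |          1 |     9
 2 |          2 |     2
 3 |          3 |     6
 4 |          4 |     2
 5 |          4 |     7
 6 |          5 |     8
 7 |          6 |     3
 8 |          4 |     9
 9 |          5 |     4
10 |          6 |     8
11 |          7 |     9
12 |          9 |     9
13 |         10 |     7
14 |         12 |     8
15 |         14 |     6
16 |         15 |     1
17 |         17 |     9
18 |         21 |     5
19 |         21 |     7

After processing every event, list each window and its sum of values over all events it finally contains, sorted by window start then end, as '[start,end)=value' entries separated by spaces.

[1,9)=74 [9,12)=16 [12,14)=8 [14,17)=7 [17,19)=9 [21,23)=12

i=0 t=1 v=7: → [1,3); WM=−∞
i=1 t=1 v=9: → [1,3); WM=0
i=2 t=2 v=2: → [1,4); WM=0
i=3 t=3 v=6: → [1,5); WM=2
i=4 t=4 v=2: → [1,6); WM=2
i=5 t=4 v=7: → [1,6); WM=3
i=6 t=5 v=8: → [1,7); WM=3
i=7 t=6 v=3: → [1,8); WM=5
i=8 t=4 v=9: → [1,8); WM=5
i=9 t=5 v=4: → [1,8); WM=5
i=10 t=6 v=8: → [1,8); WM=5
i=11 t=7 v=9: → [1,9); WM=6
i=12 t=9 v=9: → [9,11); WM=6
i=13 t=10 v=7: → [9,12); WM=9
i=14 t=12 v=8: → [12,14); WM=9
i=15 t=14 v=6: → [14,16); WM=13
i=16 t=15 v=1: → [14,17); WM=13
i=17 t=17 v=9: → [17,19); WM=16
i=18 t=21 v=5: → [21,23); WM=16
i=19 t=21 v=7: → [21,23); WM=20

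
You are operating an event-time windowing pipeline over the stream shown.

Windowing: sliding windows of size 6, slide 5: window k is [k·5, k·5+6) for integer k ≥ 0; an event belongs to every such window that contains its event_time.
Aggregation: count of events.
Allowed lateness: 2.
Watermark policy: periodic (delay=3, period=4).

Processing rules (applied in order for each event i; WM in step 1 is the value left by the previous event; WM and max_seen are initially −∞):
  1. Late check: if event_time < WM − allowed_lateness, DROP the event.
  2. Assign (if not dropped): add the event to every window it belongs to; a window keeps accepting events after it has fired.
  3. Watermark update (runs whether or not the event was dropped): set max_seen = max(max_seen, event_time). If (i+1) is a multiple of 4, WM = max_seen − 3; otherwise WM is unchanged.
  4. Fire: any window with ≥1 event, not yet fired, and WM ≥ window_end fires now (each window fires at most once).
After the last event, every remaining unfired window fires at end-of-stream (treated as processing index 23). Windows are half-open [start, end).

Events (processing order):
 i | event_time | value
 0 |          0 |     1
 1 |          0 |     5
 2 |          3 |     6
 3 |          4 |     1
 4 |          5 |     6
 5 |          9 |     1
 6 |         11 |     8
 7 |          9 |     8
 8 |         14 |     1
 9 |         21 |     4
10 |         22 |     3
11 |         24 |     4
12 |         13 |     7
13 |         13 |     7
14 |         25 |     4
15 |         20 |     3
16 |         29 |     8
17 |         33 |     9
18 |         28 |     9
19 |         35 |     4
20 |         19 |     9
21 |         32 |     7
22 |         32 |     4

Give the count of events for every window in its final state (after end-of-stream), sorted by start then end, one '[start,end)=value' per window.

i=0 t=0 v=1: → [0,6); WM=−∞
i=1 t=0 v=5: → [0,6); WM=−∞
i=2 t=3 v=6: → [0,6); WM=−∞
i=3 t=4 v=1: → [0,6); WM=1
i=4 t=5 v=6: → [5,11),[0,6); WM=1
i=5 t=9 v=1: → [5,11); WM=1
i=6 t=11 v=8: → [10,16); WM=1
i=7 t=9 v=8: → [5,11); WM=8; [0,6) fires=5
i=8 t=14 v=1: → [10,16); WM=8
i=9 t=21 v=4: → [20,26); WM=8
i=10 t=22 v=3: → [20,26); WM=8
i=11 t=24 v=4: → [20,26); WM=21; [5,11) fires=3 [10,16) fires=2
i=12 t=13 v=7: DROP (t<21-2); WM=21
i=13 t=13 v=7: DROP (t<21-2); WM=21
i=14 t=25 v=4: → [25,31),[20,26); WM=21
i=15 t=20 v=3: → [20,26),[15,21); WM=22; [15,21) fires=1
i=16 t=29 v=8: → [25,31); WM=22
i=17 t=33 v=9: → [30,36); WM=22
i=18 t=28 v=9: → [25,31); WM=22
i=19 t=35 v=4: → [35,41),[30,36); WM=32; [20,26) fires=5 [25,31) fires=3
i=20 t=19 v=9: DROP (t<32-2); WM=32
i=21 t=32 v=7: → [30,36); WM=32
i=22 t=32 v=4: → [30,36); WM=32

[0,6)=5 [5,11)=3 [10,16)=2 [15,21)=1 [20,26)=5 [25,31)=3 [30,36)=4 [35,41)=1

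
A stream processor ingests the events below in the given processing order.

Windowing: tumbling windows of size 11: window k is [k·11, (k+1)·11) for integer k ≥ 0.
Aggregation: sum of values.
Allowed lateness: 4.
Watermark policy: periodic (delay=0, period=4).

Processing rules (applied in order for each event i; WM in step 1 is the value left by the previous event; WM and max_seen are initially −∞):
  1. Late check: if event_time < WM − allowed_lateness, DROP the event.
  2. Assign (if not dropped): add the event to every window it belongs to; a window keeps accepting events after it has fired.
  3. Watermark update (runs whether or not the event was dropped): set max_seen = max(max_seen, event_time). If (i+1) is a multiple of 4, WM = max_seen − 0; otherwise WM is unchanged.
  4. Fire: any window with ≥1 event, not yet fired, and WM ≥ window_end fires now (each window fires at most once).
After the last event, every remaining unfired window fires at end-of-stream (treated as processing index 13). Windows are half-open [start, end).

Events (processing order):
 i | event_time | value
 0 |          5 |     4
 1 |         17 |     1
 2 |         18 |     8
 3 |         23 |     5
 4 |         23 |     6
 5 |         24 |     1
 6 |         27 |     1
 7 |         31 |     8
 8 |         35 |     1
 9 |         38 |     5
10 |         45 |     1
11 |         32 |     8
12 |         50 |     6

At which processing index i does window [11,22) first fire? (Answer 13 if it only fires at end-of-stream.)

i=0 t=5 v=4: → [0,11); WM=−∞
i=1 t=17 v=1: → [11,22); WM=−∞
i=2 t=18 v=8: → [11,22); WM=−∞
i=3 t=23 v=5: → [22,33); WM=23; [0,11) fires=4 [11,22) fires=9
i=4 t=23 v=6: → [22,33); WM=23
i=5 t=24 v=1: → [22,33); WM=23
i=6 t=27 v=1: → [22,33); WM=23
i=7 t=31 v=8: → [22,33); WM=31
i=8 t=35 v=1: → [33,44); WM=31
i=9 t=38 v=5: → [33,44); WM=31
i=10 t=45 v=1: → [44,55); WM=31
i=11 t=32 v=8: → [22,33); WM=45; [22,33) fires=29 [33,44) fires=6
i=12 t=50 v=6: → [44,55); WM=45

3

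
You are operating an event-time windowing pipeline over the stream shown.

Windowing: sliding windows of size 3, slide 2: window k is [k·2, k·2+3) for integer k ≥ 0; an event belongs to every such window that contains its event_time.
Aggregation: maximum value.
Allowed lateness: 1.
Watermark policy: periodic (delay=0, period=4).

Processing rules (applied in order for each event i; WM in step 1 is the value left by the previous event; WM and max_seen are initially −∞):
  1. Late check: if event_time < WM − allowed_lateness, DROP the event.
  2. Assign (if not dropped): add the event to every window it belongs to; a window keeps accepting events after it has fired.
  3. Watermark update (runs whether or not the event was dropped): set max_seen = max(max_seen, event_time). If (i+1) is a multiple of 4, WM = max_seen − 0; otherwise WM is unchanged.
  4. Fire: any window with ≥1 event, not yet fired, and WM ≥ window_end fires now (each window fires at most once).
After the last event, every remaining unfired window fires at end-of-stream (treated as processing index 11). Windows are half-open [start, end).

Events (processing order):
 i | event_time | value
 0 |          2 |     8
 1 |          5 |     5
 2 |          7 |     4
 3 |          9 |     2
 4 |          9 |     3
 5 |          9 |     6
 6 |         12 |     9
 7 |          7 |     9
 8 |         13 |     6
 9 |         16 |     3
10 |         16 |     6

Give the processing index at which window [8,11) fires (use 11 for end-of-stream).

i=0 t=2 v=8: → [2,5),[0,3); WM=−∞
i=1 t=5 v=5: → [4,7); WM=−∞
i=2 t=7 v=4: → [6,9); WM=−∞
i=3 t=9 v=2: → [8,11); WM=9; [0,3) fires=8 [2,5) fires=8 [4,7) fires=5 [6,9) fires=4
i=4 t=9 v=3: → [8,11); WM=9
i=5 t=9 v=6: → [8,11); WM=9
i=6 t=12 v=9: → [12,15),[10,13); WM=9
i=7 t=7 v=9: DROP (t<9-1); WM=12; [8,11) fires=6
i=8 t=13 v=6: → [12,15); WM=12
i=9 t=16 v=3: → [16,19),[14,17); WM=12
i=10 t=16 v=6: → [16,19),[14,17); WM=12

7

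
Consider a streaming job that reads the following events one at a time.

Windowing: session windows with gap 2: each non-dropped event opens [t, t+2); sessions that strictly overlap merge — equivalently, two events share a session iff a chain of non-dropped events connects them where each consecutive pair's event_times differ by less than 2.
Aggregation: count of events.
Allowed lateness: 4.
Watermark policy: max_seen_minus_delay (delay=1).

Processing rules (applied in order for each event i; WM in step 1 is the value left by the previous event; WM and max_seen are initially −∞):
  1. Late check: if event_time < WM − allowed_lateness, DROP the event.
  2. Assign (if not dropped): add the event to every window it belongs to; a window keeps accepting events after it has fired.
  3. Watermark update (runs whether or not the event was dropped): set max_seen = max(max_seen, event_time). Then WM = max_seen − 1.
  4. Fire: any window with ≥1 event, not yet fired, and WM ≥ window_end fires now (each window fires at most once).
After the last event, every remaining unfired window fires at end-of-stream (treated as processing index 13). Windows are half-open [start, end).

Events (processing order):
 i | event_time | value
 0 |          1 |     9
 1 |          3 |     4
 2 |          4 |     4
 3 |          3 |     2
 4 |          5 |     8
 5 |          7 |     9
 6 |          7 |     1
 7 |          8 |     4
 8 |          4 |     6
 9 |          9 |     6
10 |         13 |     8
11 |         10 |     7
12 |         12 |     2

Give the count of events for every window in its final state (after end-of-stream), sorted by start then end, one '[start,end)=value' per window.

i=0 t=1 v=9: → [1,3); WM=0
i=1 t=3 v=4: → [3,5); WM=2
i=2 t=4 v=4: → [3,6); WM=3
i=3 t=3 v=2: → [3,6); WM=3
i=4 t=5 v=8: → [3,7); WM=4
i=5 t=7 v=9: → [7,9); WM=6
i=6 t=7 v=1: → [7,9); WM=6
i=7 t=8 v=4: → [7,10); WM=7
i=8 t=4 v=6: → [3,7); WM=7
i=9 t=9 v=6: → [7,11); WM=8
i=10 t=13 v=8: → [13,15); WM=12
i=11 t=10 v=7: → [7,12); WM=12
i=12 t=12 v=2: → [12,15); WM=12

[1,3)=1 [3,7)=5 [7,12)=5 [12,15)=2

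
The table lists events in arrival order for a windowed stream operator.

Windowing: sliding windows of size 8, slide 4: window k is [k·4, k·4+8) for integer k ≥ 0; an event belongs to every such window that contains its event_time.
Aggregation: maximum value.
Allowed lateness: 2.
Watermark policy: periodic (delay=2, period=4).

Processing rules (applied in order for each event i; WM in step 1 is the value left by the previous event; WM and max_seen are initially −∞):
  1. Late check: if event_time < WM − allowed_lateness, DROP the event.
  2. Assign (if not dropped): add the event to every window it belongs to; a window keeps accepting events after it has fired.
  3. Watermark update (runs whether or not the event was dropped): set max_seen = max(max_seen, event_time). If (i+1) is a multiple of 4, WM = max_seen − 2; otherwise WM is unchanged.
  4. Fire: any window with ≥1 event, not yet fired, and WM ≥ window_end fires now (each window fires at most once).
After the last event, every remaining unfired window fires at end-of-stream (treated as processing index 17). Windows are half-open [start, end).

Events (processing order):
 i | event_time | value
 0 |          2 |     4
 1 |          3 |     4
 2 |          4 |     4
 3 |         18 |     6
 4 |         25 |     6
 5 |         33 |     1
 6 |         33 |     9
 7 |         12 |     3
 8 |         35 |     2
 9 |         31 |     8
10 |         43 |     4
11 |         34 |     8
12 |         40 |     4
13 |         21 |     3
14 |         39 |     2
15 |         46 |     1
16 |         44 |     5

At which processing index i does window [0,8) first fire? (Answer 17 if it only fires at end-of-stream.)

i=0 t=2 v=4: → [0,8); WM=−∞
i=1 t=3 v=4: → [0,8); WM=−∞
i=2 t=4 v=4: → [4,12),[0,8); WM=−∞
i=3 t=18 v=6: → [16,24),[12,20); WM=16; [0,8) fires=4 [4,12) fires=4
i=4 t=25 v=6: → [24,32),[20,28); WM=16
i=5 t=33 v=1: → [32,40),[28,36); WM=16
i=6 t=33 v=9: → [32,40),[28,36); WM=16
i=7 t=12 v=3: DROP (t<16-2); WM=31; [12,20) fires=6 [16,24) fires=6 [20,28) fires=6
i=8 t=35 v=2: → [32,40),[28,36); WM=31
i=9 t=31 v=8: → [28,36),[24,32); WM=31
i=10 t=43 v=4: → [40,48),[36,44); WM=31
i=11 t=34 v=8: → [32,40),[28,36); WM=41; [24,32) fires=8 [28,36) fires=9 [32,40) fires=9
i=12 t=40 v=4: → [40,48),[36,44); WM=41
i=13 t=21 v=3: DROP (t<41-2); WM=41
i=14 t=39 v=2: → [36,44),[32,40); WM=41
i=15 t=46 v=1: → [44,52),[40,48); WM=44; [36,44) fires=4
i=16 t=44 v=5: → [44,52),[40,48); WM=44

3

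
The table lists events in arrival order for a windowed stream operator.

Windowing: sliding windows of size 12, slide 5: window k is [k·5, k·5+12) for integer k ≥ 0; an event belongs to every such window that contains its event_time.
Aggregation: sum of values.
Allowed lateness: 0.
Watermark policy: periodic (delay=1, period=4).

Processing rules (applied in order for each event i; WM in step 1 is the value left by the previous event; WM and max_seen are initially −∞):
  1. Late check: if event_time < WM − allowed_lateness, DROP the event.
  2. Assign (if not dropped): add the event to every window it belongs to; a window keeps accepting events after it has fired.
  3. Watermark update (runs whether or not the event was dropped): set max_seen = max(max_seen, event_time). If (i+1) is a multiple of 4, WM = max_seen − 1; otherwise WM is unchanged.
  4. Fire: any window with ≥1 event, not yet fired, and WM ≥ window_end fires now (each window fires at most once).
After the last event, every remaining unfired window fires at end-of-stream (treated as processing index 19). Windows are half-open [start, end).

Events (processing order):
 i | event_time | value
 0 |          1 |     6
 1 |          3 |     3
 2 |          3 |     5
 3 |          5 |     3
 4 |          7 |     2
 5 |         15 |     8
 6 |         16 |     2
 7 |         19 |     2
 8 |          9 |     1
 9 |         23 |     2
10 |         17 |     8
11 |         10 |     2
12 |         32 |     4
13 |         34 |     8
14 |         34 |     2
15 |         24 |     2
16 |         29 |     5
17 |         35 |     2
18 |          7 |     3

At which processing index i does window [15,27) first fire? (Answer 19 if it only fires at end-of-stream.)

i=0 t=1 v=6: → [0,12); WM=−∞
i=1 t=3 v=3: → [0,12); WM=−∞
i=2 t=3 v=5: → [0,12); WM=−∞
i=3 t=5 v=3: → [5,17),[0,12); WM=4
i=4 t=7 v=2: → [5,17),[0,12); WM=4
i=5 t=15 v=8: → [15,27),[10,22),[5,17); WM=4
i=6 t=16 v=2: → [15,27),[10,22),[5,17); WM=4
i=7 t=19 v=2: → [15,27),[10,22); WM=18; [0,12) fires=19 [5,17) fires=15
i=8 t=9 v=1: DROP (t<18-0); WM=18
i=9 t=23 v=2: → [20,32),[15,27); WM=18
i=10 t=17 v=8: DROP (t<18-0); WM=18
i=11 t=10 v=2: DROP (t<18-0); WM=22; [10,22) fires=12
i=12 t=32 v=4: → [30,42),[25,37); WM=22
i=13 t=34 v=8: → [30,42),[25,37); WM=22
i=14 t=34 v=2: → [30,42),[25,37); WM=22
i=15 t=24 v=2: → [20,32),[15,27); WM=33; [15,27) fires=16 [20,32) fires=4
i=16 t=29 v=5: DROP (t<33-0); WM=33
i=17 t=35 v=2: → [35,47),[30,42),[25,37); WM=33
i=18 t=7 v=3: DROP (t<33-0); WM=33

15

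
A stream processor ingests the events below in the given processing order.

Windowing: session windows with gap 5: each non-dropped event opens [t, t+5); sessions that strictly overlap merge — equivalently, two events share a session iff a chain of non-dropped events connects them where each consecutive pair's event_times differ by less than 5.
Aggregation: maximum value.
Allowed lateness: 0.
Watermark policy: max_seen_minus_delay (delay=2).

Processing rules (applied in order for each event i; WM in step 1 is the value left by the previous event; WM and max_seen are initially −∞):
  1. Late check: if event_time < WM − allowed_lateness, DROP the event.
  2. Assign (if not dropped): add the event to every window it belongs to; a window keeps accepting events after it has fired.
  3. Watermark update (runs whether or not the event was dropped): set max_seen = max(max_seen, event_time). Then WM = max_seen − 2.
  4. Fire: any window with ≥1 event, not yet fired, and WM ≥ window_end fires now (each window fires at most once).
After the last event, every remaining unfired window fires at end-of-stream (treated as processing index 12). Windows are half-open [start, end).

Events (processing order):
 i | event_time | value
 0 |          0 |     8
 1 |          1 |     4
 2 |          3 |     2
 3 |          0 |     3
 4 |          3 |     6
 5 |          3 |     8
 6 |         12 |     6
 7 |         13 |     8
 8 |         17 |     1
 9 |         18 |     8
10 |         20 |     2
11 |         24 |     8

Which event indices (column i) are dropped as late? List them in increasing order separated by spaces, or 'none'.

3

i=0 t=0 v=8: → [0,5); WM=-2
i=1 t=1 v=4: → [0,6); WM=-1
i=2 t=3 v=2: → [0,8); WM=1
i=3 t=0 v=3: DROP (t<1-0); WM=1
i=4 t=3 v=6: → [0,8); WM=1
i=5 t=3 v=8: → [0,8); WM=1
i=6 t=12 v=6: → [12,17); WM=10
i=7 t=13 v=8: → [12,18); WM=11
i=8 t=17 v=1: → [12,22); WM=15
i=9 t=18 v=8: → [12,23); WM=16
i=10 t=20 v=2: → [12,25); WM=18
i=11 t=24 v=8: → [12,29); WM=22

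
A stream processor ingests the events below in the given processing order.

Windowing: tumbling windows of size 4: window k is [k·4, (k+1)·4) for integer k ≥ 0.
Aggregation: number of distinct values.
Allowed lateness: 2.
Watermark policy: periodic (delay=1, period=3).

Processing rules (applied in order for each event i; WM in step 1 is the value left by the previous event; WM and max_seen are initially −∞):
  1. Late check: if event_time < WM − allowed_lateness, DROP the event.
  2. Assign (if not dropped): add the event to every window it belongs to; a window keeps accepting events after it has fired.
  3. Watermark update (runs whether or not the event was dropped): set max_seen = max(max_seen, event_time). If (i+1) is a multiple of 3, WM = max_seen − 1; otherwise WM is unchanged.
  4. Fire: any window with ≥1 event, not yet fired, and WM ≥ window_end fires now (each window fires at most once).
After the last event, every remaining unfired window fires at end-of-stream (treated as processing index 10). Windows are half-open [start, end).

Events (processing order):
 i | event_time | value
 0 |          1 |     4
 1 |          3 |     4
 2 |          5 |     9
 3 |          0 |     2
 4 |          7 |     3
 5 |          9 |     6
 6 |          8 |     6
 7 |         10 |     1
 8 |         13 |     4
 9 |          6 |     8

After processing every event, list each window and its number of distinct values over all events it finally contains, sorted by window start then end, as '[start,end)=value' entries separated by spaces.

i=0 t=1 v=4: → [0,4); WM=−∞
i=1 t=3 v=4: → [0,4); WM=−∞
i=2 t=5 v=9: → [4,8); WM=4; [0,4) fires=1
i=3 t=0 v=2: DROP (t<4-2); WM=4
i=4 t=7 v=3: → [4,8); WM=4
i=5 t=9 v=6: → [8,12); WM=8; [4,8) fires=2
i=6 t=8 v=6: → [8,12); WM=8
i=7 t=10 v=1: → [8,12); WM=8
i=8 t=13 v=4: → [12,16); WM=12; [8,12) fires=2
i=9 t=6 v=8: DROP (t<12-2); WM=12

[0,4)=1 [4,8)=2 [8,12)=2 [12,16)=1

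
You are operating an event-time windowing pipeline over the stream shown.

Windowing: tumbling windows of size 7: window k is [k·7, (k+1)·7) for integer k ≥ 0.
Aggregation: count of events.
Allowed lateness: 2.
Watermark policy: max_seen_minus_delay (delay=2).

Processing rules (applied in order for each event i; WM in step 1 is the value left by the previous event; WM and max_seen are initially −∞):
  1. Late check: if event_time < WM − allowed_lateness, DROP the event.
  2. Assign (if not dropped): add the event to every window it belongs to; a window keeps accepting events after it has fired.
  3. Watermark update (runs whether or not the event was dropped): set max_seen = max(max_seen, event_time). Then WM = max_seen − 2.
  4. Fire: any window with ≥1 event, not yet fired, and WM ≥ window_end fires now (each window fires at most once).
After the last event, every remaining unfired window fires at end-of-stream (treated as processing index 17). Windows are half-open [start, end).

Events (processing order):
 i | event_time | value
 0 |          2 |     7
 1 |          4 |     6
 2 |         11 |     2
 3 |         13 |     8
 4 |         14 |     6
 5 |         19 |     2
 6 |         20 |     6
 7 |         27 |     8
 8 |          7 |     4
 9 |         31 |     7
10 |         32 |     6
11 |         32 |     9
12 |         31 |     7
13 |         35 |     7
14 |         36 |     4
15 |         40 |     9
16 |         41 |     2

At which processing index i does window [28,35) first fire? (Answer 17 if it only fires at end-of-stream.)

i=0 t=2 v=7: → [0,7); WM=0
i=1 t=4 v=6: → [0,7); WM=2
i=2 t=11 v=2: → [7,14); WM=9; [0,7) fires=2
i=3 t=13 v=8: → [7,14); WM=11
i=4 t=14 v=6: → [14,21); WM=12
i=5 t=19 v=2: → [14,21); WM=17; [7,14) fires=2
i=6 t=20 v=6: → [14,21); WM=18
i=7 t=27 v=8: → [21,28); WM=25; [14,21) fires=3
i=8 t=7 v=4: DROP (t<25-2); WM=25
i=9 t=31 v=7: → [28,35); WM=29; [21,28) fires=1
i=10 t=32 v=6: → [28,35); WM=30
i=11 t=32 v=9: → [28,35); WM=30
i=12 t=31 v=7: → [28,35); WM=30
i=13 t=35 v=7: → [35,42); WM=33
i=14 t=36 v=4: → [35,42); WM=34
i=15 t=40 v=9: → [35,42); WM=38; [28,35) fires=4
i=16 t=41 v=2: → [35,42); WM=39

15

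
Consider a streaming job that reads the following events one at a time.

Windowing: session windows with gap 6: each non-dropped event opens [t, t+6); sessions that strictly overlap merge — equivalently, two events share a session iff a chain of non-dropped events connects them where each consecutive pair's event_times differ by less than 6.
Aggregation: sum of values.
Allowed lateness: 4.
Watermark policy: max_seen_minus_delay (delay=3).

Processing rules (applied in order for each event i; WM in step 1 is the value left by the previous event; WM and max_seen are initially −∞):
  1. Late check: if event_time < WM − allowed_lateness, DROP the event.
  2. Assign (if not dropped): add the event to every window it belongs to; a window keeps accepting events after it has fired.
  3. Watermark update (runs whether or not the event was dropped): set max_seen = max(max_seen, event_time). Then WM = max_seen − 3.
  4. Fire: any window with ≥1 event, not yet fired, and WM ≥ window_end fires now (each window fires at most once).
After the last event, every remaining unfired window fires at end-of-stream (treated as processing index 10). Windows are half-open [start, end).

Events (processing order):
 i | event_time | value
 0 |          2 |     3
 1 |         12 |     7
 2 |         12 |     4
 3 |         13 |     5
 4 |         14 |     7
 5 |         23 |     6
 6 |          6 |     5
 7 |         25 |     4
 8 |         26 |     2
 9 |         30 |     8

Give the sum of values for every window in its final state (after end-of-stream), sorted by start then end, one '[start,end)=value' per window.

[2,8)=3 [12,20)=23 [23,36)=20

i=0 t=2 v=3: → [2,8); WM=-1
i=1 t=12 v=7: → [12,18); WM=9
i=2 t=12 v=4: → [12,18); WM=9
i=3 t=13 v=5: → [12,19); WM=10
i=4 t=14 v=7: → [12,20); WM=11
i=5 t=23 v=6: → [23,29); WM=20
i=6 t=6 v=5: DROP (t<20-4); WM=20
i=7 t=25 v=4: → [23,31); WM=22
i=8 t=26 v=2: → [23,32); WM=23
i=9 t=30 v=8: → [23,36); WM=27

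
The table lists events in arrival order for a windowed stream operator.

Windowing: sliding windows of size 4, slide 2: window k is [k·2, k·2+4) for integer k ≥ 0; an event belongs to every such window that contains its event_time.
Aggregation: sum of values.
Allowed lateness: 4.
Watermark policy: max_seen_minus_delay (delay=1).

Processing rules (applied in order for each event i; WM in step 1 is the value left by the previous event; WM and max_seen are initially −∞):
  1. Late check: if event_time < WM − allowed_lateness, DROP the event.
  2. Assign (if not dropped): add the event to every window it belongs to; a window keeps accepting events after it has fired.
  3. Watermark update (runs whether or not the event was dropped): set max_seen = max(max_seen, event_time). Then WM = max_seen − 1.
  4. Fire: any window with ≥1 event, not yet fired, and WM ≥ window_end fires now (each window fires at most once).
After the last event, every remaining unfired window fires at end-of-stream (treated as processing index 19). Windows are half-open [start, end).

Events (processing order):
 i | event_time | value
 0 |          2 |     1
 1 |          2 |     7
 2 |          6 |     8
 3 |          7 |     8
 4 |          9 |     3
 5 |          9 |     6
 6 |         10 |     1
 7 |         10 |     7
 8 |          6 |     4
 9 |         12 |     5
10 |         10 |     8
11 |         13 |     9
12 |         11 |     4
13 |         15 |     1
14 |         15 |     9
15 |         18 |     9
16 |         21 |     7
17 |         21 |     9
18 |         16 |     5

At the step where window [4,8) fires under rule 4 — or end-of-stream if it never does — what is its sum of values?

i=0 t=2 v=1: → [2,6),[0,4); WM=1
i=1 t=2 v=7: → [2,6),[0,4); WM=1
i=2 t=6 v=8: → [6,10),[4,8); WM=5; [0,4) fires=8
i=3 t=7 v=8: → [6,10),[4,8); WM=6; [2,6) fires=8
i=4 t=9 v=3: → [8,12),[6,10); WM=8; [4,8) fires=16
i=5 t=9 v=6: → [8,12),[6,10); WM=8
i=6 t=10 v=1: → [10,14),[8,12); WM=9
i=7 t=10 v=7: → [10,14),[8,12); WM=9
i=8 t=6 v=4: → [6,10),[4,8); WM=9
i=9 t=12 v=5: → [12,16),[10,14); WM=11; [6,10) fires=29
i=10 t=10 v=8: → [10,14),[8,12); WM=11
i=11 t=13 v=9: → [12,16),[10,14); WM=12; [8,12) fires=25
i=12 t=11 v=4: → [10,14),[8,12); WM=12
i=13 t=15 v=1: → [14,18),[12,16); WM=14; [10,14) fires=34
i=14 t=15 v=9: → [14,18),[12,16); WM=14
i=15 t=18 v=9: → [18,22),[16,20); WM=17; [12,16) fires=24
i=16 t=21 v=7: → [20,24),[18,22); WM=20; [14,18) fires=10 [16,20) fires=9
i=17 t=21 v=9: → [20,24),[18,22); WM=20
i=18 t=16 v=5: → [16,20),[14,18); WM=20

16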